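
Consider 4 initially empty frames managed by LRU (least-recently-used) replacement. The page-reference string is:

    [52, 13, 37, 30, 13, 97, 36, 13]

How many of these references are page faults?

52 → miss, frames [52]
13 → miss, frames [52, 13]
37 → miss, frames [52, 13, 37]
30 → miss, frames [52, 13, 37, 30]
13 → hit
97 → miss, evict 52, frames [37, 30, 13, 97]
36 → miss, evict 37, frames [30, 13, 97, 36]
13 → hit
Page faults: 6.

6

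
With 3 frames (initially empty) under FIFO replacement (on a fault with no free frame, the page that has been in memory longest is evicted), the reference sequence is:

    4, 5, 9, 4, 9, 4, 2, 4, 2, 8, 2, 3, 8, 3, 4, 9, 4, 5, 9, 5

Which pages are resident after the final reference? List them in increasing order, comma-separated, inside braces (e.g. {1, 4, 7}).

4 -> fault, frames [4]
5 -> fault, frames [4, 5]
9 -> fault, frames [4, 5, 9]
4 -> hit
9 -> hit
4 -> hit
2 -> fault, evict 4, frames [5, 9, 2]
4 -> fault, evict 5, frames [9, 2, 4]
2 -> hit
8 -> fault, evict 9, frames [2, 4, 8]
2 -> hit
3 -> fault, evict 2, frames [4, 8, 3]
8 -> hit
3 -> hit
4 -> hit
9 -> fault, evict 4, frames [8, 3, 9]
4 -> fault, evict 8, frames [3, 9, 4]
5 -> fault, evict 3, frames [9, 4, 5]
9 -> hit
5 -> hit

{4, 5, 9}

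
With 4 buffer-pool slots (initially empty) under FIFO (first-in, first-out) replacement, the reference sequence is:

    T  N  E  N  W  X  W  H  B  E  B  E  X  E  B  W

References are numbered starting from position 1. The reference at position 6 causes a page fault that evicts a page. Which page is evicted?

pos 1: T -> miss, frames {T}
pos 2: N -> miss, frames {T,N}
pos 3: E -> miss, frames {T,N,E}
pos 4: N -> hit
pos 5: W -> miss, frames {T,N,E,W}
pos 6: X -> miss, evict T, frames {N,E,W,X}
At position 6, page T is evicted.

T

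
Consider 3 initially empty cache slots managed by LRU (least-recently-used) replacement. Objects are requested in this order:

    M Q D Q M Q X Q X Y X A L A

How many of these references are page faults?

7

M → miss, frames (M)
Q → miss, frames (M Q)
D → miss, frames (M Q D)
Q → hit
M → hit
Q → hit
X → miss, evict D, frames (M Q X)
Q → hit
X → hit
Y → miss, evict M, frames (Q X Y)
X → hit
A → miss, evict Q, frames (Y X A)
L → miss, evict Y, frames (X A L)
A → hit
Page faults: 7.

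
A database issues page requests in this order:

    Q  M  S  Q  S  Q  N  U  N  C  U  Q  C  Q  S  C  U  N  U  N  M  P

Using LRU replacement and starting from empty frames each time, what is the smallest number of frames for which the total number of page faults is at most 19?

f=1: 22 faults
f=2: 16 faults
f=3: 12 faults
f=4: 10 faults
f=5: 8 faults
f=6: 7 faults
f=7: 7 faults
Smallest f with faults ≤ 19 is 2.

2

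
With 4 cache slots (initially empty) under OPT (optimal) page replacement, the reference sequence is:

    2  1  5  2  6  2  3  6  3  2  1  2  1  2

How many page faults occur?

2: fault, frames {2}
1: fault, frames {2,1}
5: fault, frames {2,1,5}
2: hit
6: fault, frames {2,1,5,6}
2: hit
3: fault, evict 5, frames {2,1,6,3}
6: hit
3: hit
2: hit
1: hit
2: hit
1: hit
2: hit
Page faults: 5.

5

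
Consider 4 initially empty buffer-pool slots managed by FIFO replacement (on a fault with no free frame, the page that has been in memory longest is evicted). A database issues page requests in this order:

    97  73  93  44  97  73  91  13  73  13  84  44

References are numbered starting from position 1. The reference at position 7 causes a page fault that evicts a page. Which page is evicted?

pos 1: 97 → fault, frames (97)
pos 2: 73 → fault, frames (97 73)
pos 3: 93 → fault, frames (97 73 93)
pos 4: 44 → fault, frames (97 73 93 44)
pos 5: 97 → hit
pos 6: 73 → hit
pos 7: 91 → fault, evict 97, frames (73 93 44 91)
At position 7, page 97 is evicted.

97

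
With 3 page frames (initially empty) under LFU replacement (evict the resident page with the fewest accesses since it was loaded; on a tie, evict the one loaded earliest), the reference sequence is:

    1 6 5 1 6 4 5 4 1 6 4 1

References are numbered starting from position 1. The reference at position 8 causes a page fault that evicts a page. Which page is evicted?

5

pos 1: 1 -> fault, frames [1]
pos 2: 6 -> fault, frames [1, 6]
pos 3: 5 -> fault, frames [1, 6, 5]
pos 4: 1 -> hit
pos 5: 6 -> hit
pos 6: 4 -> fault, evict 5, frames [1, 6, 4]
pos 7: 5 -> fault, evict 4, frames [1, 6, 5]
pos 8: 4 -> fault, evict 5, frames [1, 6, 4]
At position 8, page 5 is evicted.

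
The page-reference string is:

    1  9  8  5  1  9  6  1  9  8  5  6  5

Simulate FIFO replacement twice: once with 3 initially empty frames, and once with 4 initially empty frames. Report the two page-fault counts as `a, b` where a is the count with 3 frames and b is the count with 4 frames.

9, 10

3 frames: F F F F F F F . . F F . . → 9 faults.
4 frames: F F F F . . F F F F F F . → 10 faults.
10 > 9: adding a frame increased faults — Belady's anomaly.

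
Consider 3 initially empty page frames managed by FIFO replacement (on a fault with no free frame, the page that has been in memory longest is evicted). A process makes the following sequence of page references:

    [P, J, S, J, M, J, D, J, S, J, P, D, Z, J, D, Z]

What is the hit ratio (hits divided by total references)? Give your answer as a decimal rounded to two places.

0.31

P → fault, frames [P]
J → fault, frames [P, J]
S → fault, frames [P, J, S]
J → hit
M → fault, evict P, frames [J, S, M]
J → hit
D → fault, evict J, frames [S, M, D]
J → fault, evict S, frames [M, D, J]
S → fault, evict M, frames [D, J, S]
J → hit
P → fault, evict D, frames [J, S, P]
D → fault, evict J, frames [S, P, D]
Z → fault, evict S, frames [P, D, Z]
J → fault, evict P, frames [D, Z, J]
D → hit
Z → hit
Hits: 5 of 16 references → 5/16 = 0.3125.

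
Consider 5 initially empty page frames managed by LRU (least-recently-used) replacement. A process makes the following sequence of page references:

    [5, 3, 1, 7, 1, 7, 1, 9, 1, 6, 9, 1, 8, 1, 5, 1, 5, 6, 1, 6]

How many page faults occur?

5 → fault, frames {5}
3 → fault, frames {5,3}
1 → fault, frames {5,3,1}
7 → fault, frames {5,3,1,7}
1 → hit
7 → hit
1 → hit
9 → fault, frames {5,3,7,1,9}
1 → hit
6 → fault, evict 5, frames {3,7,9,1,6}
9 → hit
1 → hit
8 → fault, evict 3, frames {7,6,9,1,8}
1 → hit
5 → fault, evict 7, frames {6,9,8,1,5}
1 → hit
5 → hit
6 → hit
1 → hit
6 → hit
Page faults: 8.

8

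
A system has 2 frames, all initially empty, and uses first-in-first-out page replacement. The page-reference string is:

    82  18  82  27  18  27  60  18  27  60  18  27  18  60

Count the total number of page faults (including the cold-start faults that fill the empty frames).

10

82 -> miss, frames {82}
18 -> miss, frames {82,18}
82 -> hit
27 -> miss, evict 82, frames {18,27}
18 -> hit
27 -> hit
60 -> miss, evict 18, frames {27,60}
18 -> miss, evict 27, frames {60,18}
27 -> miss, evict 60, frames {18,27}
60 -> miss, evict 18, frames {27,60}
18 -> miss, evict 27, frames {60,18}
27 -> miss, evict 60, frames {18,27}
18 -> hit
60 -> miss, evict 18, frames {27,60}
Page faults: 10.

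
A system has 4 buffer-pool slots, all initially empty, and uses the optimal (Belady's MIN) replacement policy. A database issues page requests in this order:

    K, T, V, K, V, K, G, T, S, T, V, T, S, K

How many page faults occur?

K: fault, frames [K]
T: fault, frames [K, T]
V: fault, frames [K, T, V]
K: hit
V: hit
K: hit
G: fault, frames [K, T, V, G]
T: hit
S: fault, evict G, frames [K, T, V, S]
T: hit
V: hit
T: hit
S: hit
K: hit
Page faults: 5.

5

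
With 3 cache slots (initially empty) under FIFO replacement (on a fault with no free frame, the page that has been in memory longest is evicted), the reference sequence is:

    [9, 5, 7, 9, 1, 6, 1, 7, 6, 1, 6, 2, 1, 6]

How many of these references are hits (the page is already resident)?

9: miss, frames {9}
5: miss, frames {9,5}
7: miss, frames {9,5,7}
9: hit
1: miss, evict 9, frames {5,7,1}
6: miss, evict 5, frames {7,1,6}
1: hit
7: hit
6: hit
1: hit
6: hit
2: miss, evict 7, frames {1,6,2}
1: hit
6: hit
Hits: 8.

8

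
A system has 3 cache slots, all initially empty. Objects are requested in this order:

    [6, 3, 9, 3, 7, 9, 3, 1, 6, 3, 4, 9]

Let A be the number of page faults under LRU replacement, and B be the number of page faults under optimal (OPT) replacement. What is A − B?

1

Under LRU: F F F . F . . F F . F F → 8 faults.
Under OPT: F F F . F . . F F . F . → 7 faults.
A − B = 8 − 7 = 1.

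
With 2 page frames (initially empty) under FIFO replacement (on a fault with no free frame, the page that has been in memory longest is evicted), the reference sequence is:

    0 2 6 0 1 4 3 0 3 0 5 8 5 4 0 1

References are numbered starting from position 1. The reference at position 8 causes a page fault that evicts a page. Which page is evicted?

4

pos 1: 0: fault, frames (0)
pos 2: 2: fault, frames (0 2)
pos 3: 6: fault, evict 0, frames (2 6)
pos 4: 0: fault, evict 2, frames (6 0)
pos 5: 1: fault, evict 6, frames (0 1)
pos 6: 4: fault, evict 0, frames (1 4)
pos 7: 3: fault, evict 1, frames (4 3)
pos 8: 0: fault, evict 4, frames (3 0)
At position 8, page 4 is evicted.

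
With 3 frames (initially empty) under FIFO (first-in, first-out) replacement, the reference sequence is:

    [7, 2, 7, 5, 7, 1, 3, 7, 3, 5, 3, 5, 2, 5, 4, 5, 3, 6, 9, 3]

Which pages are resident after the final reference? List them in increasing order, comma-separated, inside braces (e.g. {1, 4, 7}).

7 → miss, frames {7}
2 → miss, frames {7,2}
7 → hit
5 → miss, frames {7,2,5}
7 → hit
1 → miss, evict 7, frames {2,5,1}
3 → miss, evict 2, frames {5,1,3}
7 → miss, evict 5, frames {1,3,7}
3 → hit
5 → miss, evict 1, frames {3,7,5}
3 → hit
5 → hit
2 → miss, evict 3, frames {7,5,2}
5 → hit
4 → miss, evict 7, frames {5,2,4}
5 → hit
3 → miss, evict 5, frames {2,4,3}
6 → miss, evict 2, frames {4,3,6}
9 → miss, evict 4, frames {3,6,9}
3 → hit

{3, 6, 9}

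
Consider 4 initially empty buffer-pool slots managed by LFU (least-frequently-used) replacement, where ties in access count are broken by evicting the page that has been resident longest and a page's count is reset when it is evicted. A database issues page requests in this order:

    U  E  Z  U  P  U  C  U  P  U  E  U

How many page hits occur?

U: fault, frames {U}
E: fault, frames {U,E}
Z: fault, frames {U,E,Z}
U: hit
P: fault, frames {U,E,Z,P}
U: hit
C: fault, evict E, frames {U,Z,P,C}
U: hit
P: hit
U: hit
E: fault, evict Z, frames {U,P,C,E}
U: hit
Hits: 6.

6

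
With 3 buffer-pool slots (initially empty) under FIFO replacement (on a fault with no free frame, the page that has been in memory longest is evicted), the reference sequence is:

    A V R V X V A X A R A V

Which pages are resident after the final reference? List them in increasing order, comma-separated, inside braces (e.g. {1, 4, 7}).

A: fault, frames [A]
V: fault, frames [A, V]
R: fault, frames [A, V, R]
V: hit
X: fault, evict A, frames [V, R, X]
V: hit
A: fault, evict V, frames [R, X, A]
X: hit
A: hit
R: hit
A: hit
V: fault, evict R, frames [X, A, V]

{A, V, X}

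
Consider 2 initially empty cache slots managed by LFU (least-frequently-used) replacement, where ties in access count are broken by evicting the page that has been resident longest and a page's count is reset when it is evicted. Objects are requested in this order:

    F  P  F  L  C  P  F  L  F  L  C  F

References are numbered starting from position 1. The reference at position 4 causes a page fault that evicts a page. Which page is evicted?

pos 1: F → miss, frames (F)
pos 2: P → miss, frames (F P)
pos 3: F → hit
pos 4: L → miss, evict P, frames (F L)
At position 4, page P is evicted.

P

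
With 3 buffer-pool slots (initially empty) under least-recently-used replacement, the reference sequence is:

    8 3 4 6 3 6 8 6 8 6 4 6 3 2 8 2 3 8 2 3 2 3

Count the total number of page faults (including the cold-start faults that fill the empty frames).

9

8: miss, frames {8}
3: miss, frames {8,3}
4: miss, frames {8,3,4}
6: miss, evict 8, frames {3,4,6}
3: hit
6: hit
8: miss, evict 4, frames {3,6,8}
6: hit
8: hit
6: hit
4: miss, evict 3, frames {8,6,4}
6: hit
3: miss, evict 8, frames {4,6,3}
2: miss, evict 4, frames {6,3,2}
8: miss, evict 6, frames {3,2,8}
2: hit
3: hit
8: hit
2: hit
3: hit
2: hit
3: hit
Page faults: 9.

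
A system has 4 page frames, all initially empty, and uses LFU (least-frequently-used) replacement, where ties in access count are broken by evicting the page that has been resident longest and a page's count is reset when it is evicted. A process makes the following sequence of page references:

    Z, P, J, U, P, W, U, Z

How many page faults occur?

6

Z: fault, frames [Z]
P: fault, frames [Z, P]
J: fault, frames [Z, P, J]
U: fault, frames [Z, P, J, U]
P: hit
W: fault, evict Z, frames [P, J, U, W]
U: hit
Z: fault, evict J, frames [P, U, W, Z]
Page faults: 6.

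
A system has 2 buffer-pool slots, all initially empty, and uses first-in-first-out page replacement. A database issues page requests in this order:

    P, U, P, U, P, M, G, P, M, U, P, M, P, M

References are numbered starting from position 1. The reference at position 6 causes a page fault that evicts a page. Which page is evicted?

P

pos 1: P: miss, frames [P]
pos 2: U: miss, frames [P, U]
pos 3: P: hit
pos 4: U: hit
pos 5: P: hit
pos 6: M: miss, evict P, frames [U, M]
At position 6, page P is evicted.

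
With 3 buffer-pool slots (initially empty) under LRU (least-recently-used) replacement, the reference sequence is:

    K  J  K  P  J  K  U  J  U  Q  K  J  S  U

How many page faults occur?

K: fault, frames [K]
J: fault, frames [K, J]
K: hit
P: fault, frames [J, K, P]
J: hit
K: hit
U: fault, evict P, frames [J, K, U]
J: hit
U: hit
Q: fault, evict K, frames [J, U, Q]
K: fault, evict J, frames [U, Q, K]
J: fault, evict U, frames [Q, K, J]
S: fault, evict Q, frames [K, J, S]
U: fault, evict K, frames [J, S, U]
Page faults: 9.

9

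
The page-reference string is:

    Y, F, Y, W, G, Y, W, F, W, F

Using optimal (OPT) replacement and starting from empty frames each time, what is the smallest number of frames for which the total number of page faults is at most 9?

f=1: 10 faults
f=2: 6 faults
f=3: 5 faults
f=4: 4 faults
Smallest f with faults ≤ 9 is 2.

2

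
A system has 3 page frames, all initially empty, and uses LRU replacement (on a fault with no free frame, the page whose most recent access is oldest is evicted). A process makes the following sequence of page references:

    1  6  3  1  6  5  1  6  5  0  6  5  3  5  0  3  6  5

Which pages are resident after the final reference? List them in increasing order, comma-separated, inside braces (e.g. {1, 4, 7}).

1 → miss, frames [1]
6 → miss, frames [1, 6]
3 → miss, frames [1, 6, 3]
1 → hit
6 → hit
5 → miss, evict 3, frames [1, 6, 5]
1 → hit
6 → hit
5 → hit
0 → miss, evict 1, frames [6, 5, 0]
6 → hit
5 → hit
3 → miss, evict 0, frames [6, 5, 3]
5 → hit
0 → miss, evict 6, frames [3, 5, 0]
3 → hit
6 → miss, evict 5, frames [0, 3, 6]
5 → miss, evict 0, frames [3, 6, 5]

{3, 5, 6}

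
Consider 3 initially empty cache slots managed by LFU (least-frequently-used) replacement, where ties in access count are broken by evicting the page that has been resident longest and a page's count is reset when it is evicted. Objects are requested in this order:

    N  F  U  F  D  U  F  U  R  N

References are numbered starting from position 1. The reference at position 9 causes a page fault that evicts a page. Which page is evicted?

D

pos 1: N -> miss, frames (N)
pos 2: F -> miss, frames (N F)
pos 3: U -> miss, frames (N F U)
pos 4: F -> hit
pos 5: D -> miss, evict N, frames (F U D)
pos 6: U -> hit
pos 7: F -> hit
pos 8: U -> hit
pos 9: R -> miss, evict D, frames (F U R)
At position 9, page D is evicted.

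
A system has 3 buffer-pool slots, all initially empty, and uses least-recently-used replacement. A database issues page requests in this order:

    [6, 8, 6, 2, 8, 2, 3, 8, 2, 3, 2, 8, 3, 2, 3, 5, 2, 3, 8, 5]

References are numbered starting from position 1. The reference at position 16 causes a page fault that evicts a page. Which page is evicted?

8

pos 1: 6 → fault, frames {6}
pos 2: 8 → fault, frames {6,8}
pos 3: 6 → hit
pos 4: 2 → fault, frames {8,6,2}
pos 5: 8 → hit
pos 6: 2 → hit
pos 7: 3 → fault, evict 6, frames {8,2,3}
pos 8: 8 → hit
pos 9: 2 → hit
pos 10: 3 → hit
pos 11: 2 → hit
pos 12: 8 → hit
pos 13: 3 → hit
pos 14: 2 → hit
pos 15: 3 → hit
pos 16: 5 → fault, evict 8, frames {2,3,5}
At position 16, page 8 is evicted.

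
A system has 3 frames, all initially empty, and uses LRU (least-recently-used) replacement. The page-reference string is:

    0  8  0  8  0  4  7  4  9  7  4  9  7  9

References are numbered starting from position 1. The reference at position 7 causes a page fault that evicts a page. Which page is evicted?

8

pos 1: 0 → miss, frames [0]
pos 2: 8 → miss, frames [0, 8]
pos 3: 0 → hit
pos 4: 8 → hit
pos 5: 0 → hit
pos 6: 4 → miss, frames [8, 0, 4]
pos 7: 7 → miss, evict 8, frames [0, 4, 7]
At position 7, page 8 is evicted.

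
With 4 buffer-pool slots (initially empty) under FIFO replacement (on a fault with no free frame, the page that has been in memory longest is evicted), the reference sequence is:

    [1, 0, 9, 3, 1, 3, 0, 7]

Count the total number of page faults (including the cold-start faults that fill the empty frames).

5

1 → miss, frames (1)
0 → miss, frames (1 0)
9 → miss, frames (1 0 9)
3 → miss, frames (1 0 9 3)
1 → hit
3 → hit
0 → hit
7 → miss, evict 1, frames (0 9 3 7)
Page faults: 5.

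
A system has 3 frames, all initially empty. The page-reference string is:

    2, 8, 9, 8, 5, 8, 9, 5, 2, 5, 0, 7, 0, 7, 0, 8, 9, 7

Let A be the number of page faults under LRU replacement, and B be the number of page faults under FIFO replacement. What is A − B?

1

Under LRU: F F F . F . . . F . F F . . . F F F → 10 faults.
Under FIFO: F F F . F . . . F . F F . . . F F . → 9 faults.
A − B = 10 − 9 = 1.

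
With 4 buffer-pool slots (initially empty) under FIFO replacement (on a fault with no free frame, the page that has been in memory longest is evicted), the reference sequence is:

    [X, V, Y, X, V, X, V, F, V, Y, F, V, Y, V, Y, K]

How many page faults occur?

X: fault, frames [X]
V: fault, frames [X, V]
Y: fault, frames [X, V, Y]
X: hit
V: hit
X: hit
V: hit
F: fault, frames [X, V, Y, F]
V: hit
Y: hit
F: hit
V: hit
Y: hit
V: hit
Y: hit
K: fault, evict X, frames [V, Y, F, K]
Page faults: 5.

5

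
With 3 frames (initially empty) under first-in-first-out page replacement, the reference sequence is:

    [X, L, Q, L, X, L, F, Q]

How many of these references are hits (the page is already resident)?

X -> fault, frames [X]
L -> fault, frames [X, L]
Q -> fault, frames [X, L, Q]
L -> hit
X -> hit
L -> hit
F -> fault, evict X, frames [L, Q, F]
Q -> hit
Hits: 4.

4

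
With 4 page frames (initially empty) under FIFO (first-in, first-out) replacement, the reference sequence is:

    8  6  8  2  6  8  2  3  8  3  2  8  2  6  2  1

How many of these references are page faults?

5

8: miss, frames {8}
6: miss, frames {8,6}
8: hit
2: miss, frames {8,6,2}
6: hit
8: hit
2: hit
3: miss, frames {8,6,2,3}
8: hit
3: hit
2: hit
8: hit
2: hit
6: hit
2: hit
1: miss, evict 8, frames {6,2,3,1}
Page faults: 5.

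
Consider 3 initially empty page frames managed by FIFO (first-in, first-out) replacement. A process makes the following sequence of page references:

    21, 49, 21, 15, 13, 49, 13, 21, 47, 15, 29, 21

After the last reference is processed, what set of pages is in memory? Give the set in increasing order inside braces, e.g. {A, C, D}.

{15, 21, 29}

21: miss, frames [21]
49: miss, frames [21, 49]
21: hit
15: miss, frames [21, 49, 15]
13: miss, evict 21, frames [49, 15, 13]
49: hit
13: hit
21: miss, evict 49, frames [15, 13, 21]
47: miss, evict 15, frames [13, 21, 47]
15: miss, evict 13, frames [21, 47, 15]
29: miss, evict 21, frames [47, 15, 29]
21: miss, evict 47, frames [15, 29, 21]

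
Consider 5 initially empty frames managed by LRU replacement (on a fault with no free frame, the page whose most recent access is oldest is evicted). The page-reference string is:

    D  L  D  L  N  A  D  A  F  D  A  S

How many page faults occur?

6

D: miss, frames {D}
L: miss, frames {D,L}
D: hit
L: hit
N: miss, frames {D,L,N}
A: miss, frames {D,L,N,A}
D: hit
A: hit
F: miss, frames {L,N,D,A,F}
D: hit
A: hit
S: miss, evict L, frames {N,F,D,A,S}
Page faults: 6.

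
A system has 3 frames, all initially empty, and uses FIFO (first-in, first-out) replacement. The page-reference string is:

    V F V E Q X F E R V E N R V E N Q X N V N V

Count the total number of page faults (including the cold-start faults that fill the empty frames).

V → fault, frames {V}
F → fault, frames {V,F}
V → hit
E → fault, frames {V,F,E}
Q → fault, evict V, frames {F,E,Q}
X → fault, evict F, frames {E,Q,X}
F → fault, evict E, frames {Q,X,F}
E → fault, evict Q, frames {X,F,E}
R → fault, evict X, frames {F,E,R}
V → fault, evict F, frames {E,R,V}
E → hit
N → fault, evict E, frames {R,V,N}
R → hit
V → hit
E → fault, evict R, frames {V,N,E}
N → hit
Q → fault, evict V, frames {N,E,Q}
X → fault, evict N, frames {E,Q,X}
N → fault, evict E, frames {Q,X,N}
V → fault, evict Q, frames {X,N,V}
N → hit
V → hit
Page faults: 15.

15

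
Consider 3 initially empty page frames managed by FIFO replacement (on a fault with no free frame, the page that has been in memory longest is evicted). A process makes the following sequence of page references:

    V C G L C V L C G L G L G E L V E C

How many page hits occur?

7

V → fault, frames [V]
C → fault, frames [V, C]
G → fault, frames [V, C, G]
L → fault, evict V, frames [C, G, L]
C → hit
V → fault, evict C, frames [G, L, V]
L → hit
C → fault, evict G, frames [L, V, C]
G → fault, evict L, frames [V, C, G]
L → fault, evict V, frames [C, G, L]
G → hit
L → hit
G → hit
E → fault, evict C, frames [G, L, E]
L → hit
V → fault, evict G, frames [L, E, V]
E → hit
C → fault, evict L, frames [E, V, C]
Hits: 7.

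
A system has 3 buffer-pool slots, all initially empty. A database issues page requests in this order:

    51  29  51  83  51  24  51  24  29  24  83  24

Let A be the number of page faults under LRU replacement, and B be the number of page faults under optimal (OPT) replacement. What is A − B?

1

Under LRU: F F . F . F . . F . F . → 6 faults.
Under OPT: F F . F . F . . . . F . → 5 faults.
A − B = 6 − 5 = 1.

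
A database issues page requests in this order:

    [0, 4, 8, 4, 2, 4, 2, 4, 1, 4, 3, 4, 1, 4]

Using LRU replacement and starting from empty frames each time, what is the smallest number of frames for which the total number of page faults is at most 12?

2

f=1: 14 faults
f=2: 7 faults
f=3: 6 faults
f=4: 6 faults
f=5: 6 faults
f=6: 6 faults
Smallest f with faults ≤ 12 is 2.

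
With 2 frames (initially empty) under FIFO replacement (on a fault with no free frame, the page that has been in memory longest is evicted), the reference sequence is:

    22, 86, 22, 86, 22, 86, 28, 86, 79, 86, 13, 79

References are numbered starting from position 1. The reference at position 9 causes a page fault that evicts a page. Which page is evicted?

pos 1: 22 -> fault, frames (22)
pos 2: 86 -> fault, frames (22 86)
pos 3: 22 -> hit
pos 4: 86 -> hit
pos 5: 22 -> hit
pos 6: 86 -> hit
pos 7: 28 -> fault, evict 22, frames (86 28)
pos 8: 86 -> hit
pos 9: 79 -> fault, evict 86, frames (28 79)
At position 9, page 86 is evicted.

86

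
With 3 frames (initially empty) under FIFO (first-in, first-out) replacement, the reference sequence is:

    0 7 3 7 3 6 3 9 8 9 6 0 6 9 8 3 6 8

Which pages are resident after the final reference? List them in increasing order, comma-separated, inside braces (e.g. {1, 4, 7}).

0 → miss, frames (0)
7 → miss, frames (0 7)
3 → miss, frames (0 7 3)
7 → hit
3 → hit
6 → miss, evict 0, frames (7 3 6)
3 → hit
9 → miss, evict 7, frames (3 6 9)
8 → miss, evict 3, frames (6 9 8)
9 → hit
6 → hit
0 → miss, evict 6, frames (9 8 0)
6 → miss, evict 9, frames (8 0 6)
9 → miss, evict 8, frames (0 6 9)
8 → miss, evict 0, frames (6 9 8)
3 → miss, evict 6, frames (9 8 3)
6 → miss, evict 9, frames (8 3 6)
8 → hit

{3, 6, 8}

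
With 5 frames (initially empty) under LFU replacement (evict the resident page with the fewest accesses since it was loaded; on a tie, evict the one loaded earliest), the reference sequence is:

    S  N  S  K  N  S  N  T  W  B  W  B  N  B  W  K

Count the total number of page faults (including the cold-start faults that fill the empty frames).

S -> miss, frames (S)
N -> miss, frames (S N)
S -> hit
K -> miss, frames (S N K)
N -> hit
S -> hit
N -> hit
T -> miss, frames (S N K T)
W -> miss, frames (S N K T W)
B -> miss, evict K, frames (S N T W B)
W -> hit
B -> hit
N -> hit
B -> hit
W -> hit
K -> miss, evict T, frames (S N W B K)
Page faults: 7.

7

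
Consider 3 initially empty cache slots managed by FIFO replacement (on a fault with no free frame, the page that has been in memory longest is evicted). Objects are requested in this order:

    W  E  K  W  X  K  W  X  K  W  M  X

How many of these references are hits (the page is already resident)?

6

W -> miss, frames [W]
E -> miss, frames [W, E]
K -> miss, frames [W, E, K]
W -> hit
X -> miss, evict W, frames [E, K, X]
K -> hit
W -> miss, evict E, frames [K, X, W]
X -> hit
K -> hit
W -> hit
M -> miss, evict K, frames [X, W, M]
X -> hit
Hits: 6.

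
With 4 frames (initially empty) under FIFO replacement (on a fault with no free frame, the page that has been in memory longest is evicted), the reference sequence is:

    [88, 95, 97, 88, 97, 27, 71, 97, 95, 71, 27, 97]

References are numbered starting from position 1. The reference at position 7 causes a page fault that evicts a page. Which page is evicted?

pos 1: 88: miss, frames [88]
pos 2: 95: miss, frames [88, 95]
pos 3: 97: miss, frames [88, 95, 97]
pos 4: 88: hit
pos 5: 97: hit
pos 6: 27: miss, frames [88, 95, 97, 27]
pos 7: 71: miss, evict 88, frames [95, 97, 27, 71]
At position 7, page 88 is evicted.

88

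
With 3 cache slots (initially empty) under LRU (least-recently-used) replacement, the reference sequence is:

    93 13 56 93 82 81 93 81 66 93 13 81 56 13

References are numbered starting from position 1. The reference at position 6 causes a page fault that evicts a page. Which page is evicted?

pos 1: 93 -> miss, frames (93)
pos 2: 13 -> miss, frames (93 13)
pos 3: 56 -> miss, frames (93 13 56)
pos 4: 93 -> hit
pos 5: 82 -> miss, evict 13, frames (56 93 82)
pos 6: 81 -> miss, evict 56, frames (93 82 81)
At position 6, page 56 is evicted.

56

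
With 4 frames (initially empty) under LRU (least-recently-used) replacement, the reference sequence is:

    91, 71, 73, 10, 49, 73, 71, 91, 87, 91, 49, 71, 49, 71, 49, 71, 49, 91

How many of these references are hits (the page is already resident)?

10

91 -> miss, frames {91}
71 -> miss, frames {91,71}
73 -> miss, frames {91,71,73}
10 -> miss, frames {91,71,73,10}
49 -> miss, evict 91, frames {71,73,10,49}
73 -> hit
71 -> hit
91 -> miss, evict 10, frames {49,73,71,91}
87 -> miss, evict 49, frames {73,71,91,87}
91 -> hit
49 -> miss, evict 73, frames {71,87,91,49}
71 -> hit
49 -> hit
71 -> hit
49 -> hit
71 -> hit
49 -> hit
91 -> hit
Hits: 10.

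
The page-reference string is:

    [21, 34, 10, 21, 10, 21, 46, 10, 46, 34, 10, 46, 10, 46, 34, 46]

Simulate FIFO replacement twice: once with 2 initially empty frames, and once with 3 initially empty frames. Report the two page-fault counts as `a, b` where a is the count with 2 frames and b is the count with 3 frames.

11, 4

2 frames: F F F F . . F F . F . F F . F F → 11 faults.
3 frames: F F F . . . F . . . . . . . . . → 4 faults.
4 < 11: adding a frame reduced faults, as is typical.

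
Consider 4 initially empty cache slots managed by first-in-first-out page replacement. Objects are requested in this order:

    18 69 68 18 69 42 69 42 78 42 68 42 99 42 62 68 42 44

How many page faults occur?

18: fault, frames {18}
69: fault, frames {18,69}
68: fault, frames {18,69,68}
18: hit
69: hit
42: fault, frames {18,69,68,42}
69: hit
42: hit
78: fault, evict 18, frames {69,68,42,78}
42: hit
68: hit
42: hit
99: fault, evict 69, frames {68,42,78,99}
42: hit
62: fault, evict 68, frames {42,78,99,62}
68: fault, evict 42, frames {78,99,62,68}
42: fault, evict 78, frames {99,62,68,42}
44: fault, evict 99, frames {62,68,42,44}
Page faults: 10.

10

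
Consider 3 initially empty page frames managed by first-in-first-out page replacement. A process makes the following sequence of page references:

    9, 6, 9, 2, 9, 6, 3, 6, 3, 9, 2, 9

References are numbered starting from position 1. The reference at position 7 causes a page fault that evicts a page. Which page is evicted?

pos 1: 9: miss, frames [9]
pos 2: 6: miss, frames [9, 6]
pos 3: 9: hit
pos 4: 2: miss, frames [9, 6, 2]
pos 5: 9: hit
pos 6: 6: hit
pos 7: 3: miss, evict 9, frames [6, 2, 3]
At position 7, page 9 is evicted.

9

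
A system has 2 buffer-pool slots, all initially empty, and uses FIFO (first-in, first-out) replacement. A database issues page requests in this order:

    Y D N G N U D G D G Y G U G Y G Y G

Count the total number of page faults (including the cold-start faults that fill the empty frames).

Y -> fault, frames [Y]
D -> fault, frames [Y, D]
N -> fault, evict Y, frames [D, N]
G -> fault, evict D, frames [N, G]
N -> hit
U -> fault, evict N, frames [G, U]
D -> fault, evict G, frames [U, D]
G -> fault, evict U, frames [D, G]
D -> hit
G -> hit
Y -> fault, evict D, frames [G, Y]
G -> hit
U -> fault, evict G, frames [Y, U]
G -> fault, evict Y, frames [U, G]
Y -> fault, evict U, frames [G, Y]
G -> hit
Y -> hit
G -> hit
Page faults: 11.

11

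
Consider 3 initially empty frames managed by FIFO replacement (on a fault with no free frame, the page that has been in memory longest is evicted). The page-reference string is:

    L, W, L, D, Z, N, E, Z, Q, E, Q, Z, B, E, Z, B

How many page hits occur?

L -> miss, frames (L)
W -> miss, frames (L W)
L -> hit
D -> miss, frames (L W D)
Z -> miss, evict L, frames (W D Z)
N -> miss, evict W, frames (D Z N)
E -> miss, evict D, frames (Z N E)
Z -> hit
Q -> miss, evict Z, frames (N E Q)
E -> hit
Q -> hit
Z -> miss, evict N, frames (E Q Z)
B -> miss, evict E, frames (Q Z B)
E -> miss, evict Q, frames (Z B E)
Z -> hit
B -> hit
Hits: 6.

6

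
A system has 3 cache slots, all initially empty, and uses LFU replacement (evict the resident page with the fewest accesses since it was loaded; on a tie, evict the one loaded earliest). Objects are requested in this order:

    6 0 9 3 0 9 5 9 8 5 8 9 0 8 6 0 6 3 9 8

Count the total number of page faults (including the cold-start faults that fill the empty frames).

11

6 → miss, frames {6}
0 → miss, frames {6,0}
9 → miss, frames {6,0,9}
3 → miss, evict 6, frames {0,9,3}
0 → hit
9 → hit
5 → miss, evict 3, frames {0,9,5}
9 → hit
8 → miss, evict 5, frames {0,9,8}
5 → miss, evict 8, frames {0,9,5}
8 → miss, evict 5, frames {0,9,8}
9 → hit
0 → hit
8 → hit
6 → miss, evict 8, frames {0,9,6}
0 → hit
6 → hit
3 → miss, evict 6, frames {0,9,3}
9 → hit
8 → miss, evict 3, frames {0,9,8}
Page faults: 11.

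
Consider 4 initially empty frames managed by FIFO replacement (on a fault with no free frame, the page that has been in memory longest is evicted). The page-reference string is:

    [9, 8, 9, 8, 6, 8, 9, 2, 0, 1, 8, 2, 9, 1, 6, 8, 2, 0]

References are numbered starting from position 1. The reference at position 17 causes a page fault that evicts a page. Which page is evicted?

1

pos 1: 9: fault, frames {9}
pos 2: 8: fault, frames {9,8}
pos 3: 9: hit
pos 4: 8: hit
pos 5: 6: fault, frames {9,8,6}
pos 6: 8: hit
pos 7: 9: hit
pos 8: 2: fault, frames {9,8,6,2}
pos 9: 0: fault, evict 9, frames {8,6,2,0}
pos 10: 1: fault, evict 8, frames {6,2,0,1}
pos 11: 8: fault, evict 6, frames {2,0,1,8}
pos 12: 2: hit
pos 13: 9: fault, evict 2, frames {0,1,8,9}
pos 14: 1: hit
pos 15: 6: fault, evict 0, frames {1,8,9,6}
pos 16: 8: hit
pos 17: 2: fault, evict 1, frames {8,9,6,2}
At position 17, page 1 is evicted.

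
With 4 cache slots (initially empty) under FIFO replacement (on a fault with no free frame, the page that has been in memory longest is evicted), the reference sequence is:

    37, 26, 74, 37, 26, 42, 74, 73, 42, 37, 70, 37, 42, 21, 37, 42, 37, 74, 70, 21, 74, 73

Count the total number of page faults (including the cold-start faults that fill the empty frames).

37: fault, frames {37}
26: fault, frames {37,26}
74: fault, frames {37,26,74}
37: hit
26: hit
42: fault, frames {37,26,74,42}
74: hit
73: fault, evict 37, frames {26,74,42,73}
42: hit
37: fault, evict 26, frames {74,42,73,37}
70: fault, evict 74, frames {42,73,37,70}
37: hit
42: hit
21: fault, evict 42, frames {73,37,70,21}
37: hit
42: fault, evict 73, frames {37,70,21,42}
37: hit
74: fault, evict 37, frames {70,21,42,74}
70: hit
21: hit
74: hit
73: fault, evict 70, frames {21,42,74,73}
Page faults: 11.

11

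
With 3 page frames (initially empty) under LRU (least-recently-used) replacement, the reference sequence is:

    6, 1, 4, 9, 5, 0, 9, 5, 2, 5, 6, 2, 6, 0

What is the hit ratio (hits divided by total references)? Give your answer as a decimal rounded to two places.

0.36

6 -> fault, frames {6}
1 -> fault, frames {6,1}
4 -> fault, frames {6,1,4}
9 -> fault, evict 6, frames {1,4,9}
5 -> fault, evict 1, frames {4,9,5}
0 -> fault, evict 4, frames {9,5,0}
9 -> hit
5 -> hit
2 -> fault, evict 0, frames {9,5,2}
5 -> hit
6 -> fault, evict 9, frames {2,5,6}
2 -> hit
6 -> hit
0 -> fault, evict 5, frames {2,6,0}
Hits: 5 of 14 references → 5/14 = 0.3571.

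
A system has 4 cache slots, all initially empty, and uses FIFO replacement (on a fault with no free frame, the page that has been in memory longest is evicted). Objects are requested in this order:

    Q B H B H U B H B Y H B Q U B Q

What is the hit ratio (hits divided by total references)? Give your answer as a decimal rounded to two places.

Q → miss, frames (Q)
B → miss, frames (Q B)
H → miss, frames (Q B H)
B → hit
H → hit
U → miss, frames (Q B H U)
B → hit
H → hit
B → hit
Y → miss, evict Q, frames (B H U Y)
H → hit
B → hit
Q → miss, evict B, frames (H U Y Q)
U → hit
B → miss, evict H, frames (U Y Q B)
Q → hit
Hits: 9 of 16 references → 9/16 = 0.5625.

0.56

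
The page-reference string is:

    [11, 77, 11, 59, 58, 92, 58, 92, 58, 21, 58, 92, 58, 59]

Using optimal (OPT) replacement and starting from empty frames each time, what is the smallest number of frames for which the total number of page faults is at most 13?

2

f=1: 14 faults
f=2: 8 faults
f=3: 7 faults
f=4: 6 faults
f=5: 6 faults
f=6: 6 faults
Smallest f with faults ≤ 13 is 2.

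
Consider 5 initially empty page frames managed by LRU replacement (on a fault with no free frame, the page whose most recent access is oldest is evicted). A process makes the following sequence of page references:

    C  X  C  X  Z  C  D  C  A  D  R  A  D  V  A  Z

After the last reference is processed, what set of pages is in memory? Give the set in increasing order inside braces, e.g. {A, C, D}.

{A, D, R, V, Z}

C → miss, frames {C}
X → miss, frames {C,X}
C → hit
X → hit
Z → miss, frames {C,X,Z}
C → hit
D → miss, frames {X,Z,C,D}
C → hit
A → miss, frames {X,Z,D,C,A}
D → hit
R → miss, evict X, frames {Z,C,A,D,R}
A → hit
D → hit
V → miss, evict Z, frames {C,R,A,D,V}
A → hit
Z → miss, evict C, frames {R,D,V,A,Z}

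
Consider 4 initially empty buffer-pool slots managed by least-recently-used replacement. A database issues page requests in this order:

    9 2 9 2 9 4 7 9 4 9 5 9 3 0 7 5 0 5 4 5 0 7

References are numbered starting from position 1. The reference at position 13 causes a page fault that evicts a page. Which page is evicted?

pos 1: 9 -> miss, frames (9)
pos 2: 2 -> miss, frames (9 2)
pos 3: 9 -> hit
pos 4: 2 -> hit
pos 5: 9 -> hit
pos 6: 4 -> miss, frames (2 9 4)
pos 7: 7 -> miss, frames (2 9 4 7)
pos 8: 9 -> hit
pos 9: 4 -> hit
pos 10: 9 -> hit
pos 11: 5 -> miss, evict 2, frames (7 4 9 5)
pos 12: 9 -> hit
pos 13: 3 -> miss, evict 7, frames (4 5 9 3)
At position 13, page 7 is evicted.

7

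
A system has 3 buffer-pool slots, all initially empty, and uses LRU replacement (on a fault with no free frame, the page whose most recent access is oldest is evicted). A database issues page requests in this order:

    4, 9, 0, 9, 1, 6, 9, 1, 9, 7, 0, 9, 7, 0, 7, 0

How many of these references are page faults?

4 → miss, frames [4]
9 → miss, frames [4, 9]
0 → miss, frames [4, 9, 0]
9 → hit
1 → miss, evict 4, frames [0, 9, 1]
6 → miss, evict 0, frames [9, 1, 6]
9 → hit
1 → hit
9 → hit
7 → miss, evict 6, frames [1, 9, 7]
0 → miss, evict 1, frames [9, 7, 0]
9 → hit
7 → hit
0 → hit
7 → hit
0 → hit
Page faults: 7.

7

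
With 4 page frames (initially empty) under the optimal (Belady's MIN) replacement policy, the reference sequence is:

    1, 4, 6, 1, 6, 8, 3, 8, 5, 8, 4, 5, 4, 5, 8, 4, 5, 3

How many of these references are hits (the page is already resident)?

12

1: miss, frames (1)
4: miss, frames (1 4)
6: miss, frames (1 4 6)
1: hit
6: hit
8: miss, frames (1 4 6 8)
3: miss, evict 6, frames (1 4 8 3)
8: hit
5: miss, evict 1, frames (4 8 3 5)
8: hit
4: hit
5: hit
4: hit
5: hit
8: hit
4: hit
5: hit
3: hit
Hits: 12.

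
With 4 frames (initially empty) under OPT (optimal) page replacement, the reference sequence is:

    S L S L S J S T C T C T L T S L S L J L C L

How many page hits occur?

16

S -> fault, frames {S}
L -> fault, frames {S,L}
S -> hit
L -> hit
S -> hit
J -> fault, frames {S,L,J}
S -> hit
T -> fault, frames {S,L,J,T}
C -> fault, evict J, frames {S,L,T,C}
T -> hit
C -> hit
T -> hit
L -> hit
T -> hit
S -> hit
L -> hit
S -> hit
L -> hit
J -> fault, evict T, frames {S,L,C,J}
L -> hit
C -> hit
L -> hit
Hits: 16.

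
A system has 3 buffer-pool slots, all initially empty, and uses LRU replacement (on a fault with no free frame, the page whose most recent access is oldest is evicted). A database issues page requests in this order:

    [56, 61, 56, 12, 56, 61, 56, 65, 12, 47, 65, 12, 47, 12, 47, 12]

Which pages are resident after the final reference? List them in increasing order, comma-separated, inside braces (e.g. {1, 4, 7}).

56 → miss, frames {56}
61 → miss, frames {56,61}
56 → hit
12 → miss, frames {61,56,12}
56 → hit
61 → hit
56 → hit
65 → miss, evict 12, frames {61,56,65}
12 → miss, evict 61, frames {56,65,12}
47 → miss, evict 56, frames {65,12,47}
65 → hit
12 → hit
47 → hit
12 → hit
47 → hit
12 → hit

{12, 47, 65}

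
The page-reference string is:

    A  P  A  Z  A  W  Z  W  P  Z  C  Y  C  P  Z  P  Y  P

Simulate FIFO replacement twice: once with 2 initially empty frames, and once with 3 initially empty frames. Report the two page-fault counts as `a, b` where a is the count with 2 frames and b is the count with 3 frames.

2 frames: F F . F F F F . F . F F . F F . F F → 13 faults.
3 frames: F F . F . F . . . . F F . F F . . . → 8 faults.
8 < 13: adding a frame reduced faults, as is typical.

13, 8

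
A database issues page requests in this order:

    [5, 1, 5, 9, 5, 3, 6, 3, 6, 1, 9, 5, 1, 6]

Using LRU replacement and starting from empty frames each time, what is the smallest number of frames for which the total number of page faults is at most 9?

3

f=1: 14 faults
f=2: 10 faults
f=3: 9 faults
f=4: 8 faults
f=5: 5 faults
Smallest f with faults ≤ 9 is 3.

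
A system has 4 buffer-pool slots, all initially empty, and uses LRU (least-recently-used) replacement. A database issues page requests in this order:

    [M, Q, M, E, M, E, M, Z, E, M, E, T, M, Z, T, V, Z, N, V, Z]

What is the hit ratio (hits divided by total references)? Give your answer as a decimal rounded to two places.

0.65

M: miss, frames {M}
Q: miss, frames {M,Q}
M: hit
E: miss, frames {Q,M,E}
M: hit
E: hit
M: hit
Z: miss, frames {Q,E,M,Z}
E: hit
M: hit
E: hit
T: miss, evict Q, frames {Z,M,E,T}
M: hit
Z: hit
T: hit
V: miss, evict E, frames {M,Z,T,V}
Z: hit
N: miss, evict M, frames {T,V,Z,N}
V: hit
Z: hit
Hits: 13 of 20 references → 13/20 = 0.6500.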